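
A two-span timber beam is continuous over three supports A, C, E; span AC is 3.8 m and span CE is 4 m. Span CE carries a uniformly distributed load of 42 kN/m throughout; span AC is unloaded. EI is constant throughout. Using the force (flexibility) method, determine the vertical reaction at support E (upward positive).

R_E = 73.23 kN

Insert a hinge at C; M_C is the redundant, and each span becomes simply supported.
Discontinuity in slope at C on the released structure — sum the simple-span end rotations:
  span CE: UDL 42: wL³/(24EI) = 112/EI
  relative rotation θ_0 = (0 + 112)/EI = 112/EI
A unit hogging moment at C produces rotation L₁/(3EI) + L₂/(3EI) = 2.6/EI.
Compatibility: M_C·(L₁+L₂)/(3EI) = θ_0, giving M_C = 43.08 kN·m (hogging).
Span CE, ΣM about E: R_C^{CE}·4 = 336 + 43.08, so R_C^{CE} = 94.77 kN and R_E = 168 − 94.77 = 73.23 kN.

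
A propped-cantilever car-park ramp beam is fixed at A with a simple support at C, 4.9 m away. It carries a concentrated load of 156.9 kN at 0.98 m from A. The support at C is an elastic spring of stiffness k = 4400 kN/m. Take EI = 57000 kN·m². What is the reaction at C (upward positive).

Take the reaction at C as the redundant and release it; the primary structure is a cantilever fixed at A.
Free-end deflection of the primary structure under the applied loading (downward +):
  point load 156.9 at a = 0.98: Pa²(3L − a)/(6EI) = 344.6/EI
Flexibility coefficient — unit upward force at C: δ_{CC} = L³/(3EI) = 39.22/EI.
With EI = 57000 kN·m²: δ_0 = 0.006045 m and δ_{CC} = 0.000688 m/kN.
Compatibility — the spring shortens by R_C/k under the reaction it provides: δ_0 − R_C·δ_{CC} = R_C/k. With 1/k = 0.000227 m/kN, R_C = δ_0 / (δ_{CC} + 1/k) = 0.006045 / (0.000688 + 0.000227) = 6.605 kN.

R_C = 6.605 kN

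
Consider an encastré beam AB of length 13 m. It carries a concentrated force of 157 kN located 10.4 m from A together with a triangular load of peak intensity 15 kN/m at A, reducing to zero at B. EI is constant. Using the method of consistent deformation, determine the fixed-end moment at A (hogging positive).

Take the two fixed-end moments M_A, M_B as redundants; the released structure is the simple span AB.
On the primary (simply-supported) span, the end slopes from the loading are:
  at A: point load 157 at a = 10.4: Pab(L + b)/(6LEI) = 849.1/EI
  at B: point load 157 at a = 10.4: Pab(L + a)/(6LEI) = 1274/EI
  at A: triangular load, peak 15: w₀L³/(45EI) = 732.3/EI
  at B: triangular load, peak 15: 7w₀L³/(360EI) = 640.8/EI
  θ_A0 = 1581/EI,  θ_B0 = 1914/EI
Flexibility coefficients: a unit moment at one end gives L/(3EI) there and L/(6EI) at the far end, so f₁₁ = f₂₂ = 4.333/EI and f₁₂ = f₂₁ = 2.167/EI.
Compatibility — zero rotation at each built-in end:
  4.333 M_A + 2.167 M_B = 1581
  2.167 M_A + 4.333 M_B = 1914
Solving the pair gives M_A = 192.1 kN·m and M_B = 345.7 kN·m (hogging).

M_A = 192.1 kN·m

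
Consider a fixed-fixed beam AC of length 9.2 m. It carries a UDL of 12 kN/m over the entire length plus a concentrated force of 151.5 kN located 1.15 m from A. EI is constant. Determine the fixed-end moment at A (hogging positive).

M_A = 218 kN·m

Take the two fixed-end moments M_A, M_C as redundants; the released structure is the simple span AC.
End rotations of the released simple span under the applied load (×1/EI):
  at A: UDL 12: wL³/(24EI) = 389.3/EI
  at C: UDL 12: wL³/(24EI) = 389.3/EI
  at A: point load 151.5 at a = 1.15: Pab(L + b)/(6LEI) = 438.3/EI
  at C: point load 151.5 at a = 1.15: Pab(L + a)/(6LEI) = 263/EI
  θ_A0 = 827.6/EI,  θ_C0 = 652.3/EI
Flexibility coefficients: a unit moment at one end gives L/(3EI) there and L/(6EI) at the far end, so f₁₁ = f₂₂ = 3.067/EI and f₁₂ = f₂₁ = 1.533/EI.
Compatibility — zero rotation at each built-in end:
  3.067 M_A + 1.533 M_C = 827.6
  1.533 M_A + 3.067 M_C = 652.3
Solving the pair gives M_A = 218 kN·m and M_C = 103.7 kN·m (hogging).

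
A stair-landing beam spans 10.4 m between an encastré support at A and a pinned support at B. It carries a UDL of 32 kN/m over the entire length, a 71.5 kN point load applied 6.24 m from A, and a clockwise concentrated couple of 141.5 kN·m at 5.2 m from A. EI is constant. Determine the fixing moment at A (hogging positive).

M_A = 539.9 kN·m

Choose R_B as the redundant. The primary structure is the cantilever fixed at A.
Deflection at B on the released cantilever, summing each load's contribution:
  UDL 32: wL⁴/(8EI) = 46794/EI
  point load 71.5 at a = 6.24: Pa²(3L − a)/(6EI) = 11582/EI
  clockwise couple 141.5 at a = 5.2: M₀a(2L − a)/(2EI) = 5739/EI
  δ_0 = 64115/EI
Tip deflection under a unit load at B: L³/(3EI) = 375/EI.
The prop prevents deflection at B: R_B = δ_0/δ_{BB} = 64115/375 = 171 kN.
Moment equilibrium about A: M_A = Σ(load moments about A) − R_B·L = 2318 − 171×10.4 = 539.9 kN·m.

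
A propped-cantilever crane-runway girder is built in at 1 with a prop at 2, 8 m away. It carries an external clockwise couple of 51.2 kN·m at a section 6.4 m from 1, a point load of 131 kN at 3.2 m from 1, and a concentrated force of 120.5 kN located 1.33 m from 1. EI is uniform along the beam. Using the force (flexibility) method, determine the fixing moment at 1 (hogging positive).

Remove the prop at 2; the released (primary) structure is a cantilever built in at 1.
Free-end deflection of the primary structure under the applied loading (downward +):
  clockwise couple 51.2 at a = 6.4: M₀a(2L − a)/(2EI) = 1573/EI
  point load 131 at a = 3.2: Pa²(3L − a)/(6EI) = 4650/EI
  point load 120.5 at a = 1.33: Pa²(3L − a)/(6EI) = 805.4/EI
  δ_0 = 7029/EI
Flexibility coefficient — unit upward force at 2: δ_{22} = L³/(3EI) = 170.7/EI.
The prop prevents deflection at 2: R_2 = δ_0/δ_{22} = 7029/170.7 = 41.18 kN.
Moment equilibrium about 1: M_1 = Σ(load moments about 1) − R_2·L = 630.7 − 41.18×8 = 301.2 kN·m.

M_1 = 301.2 kN·m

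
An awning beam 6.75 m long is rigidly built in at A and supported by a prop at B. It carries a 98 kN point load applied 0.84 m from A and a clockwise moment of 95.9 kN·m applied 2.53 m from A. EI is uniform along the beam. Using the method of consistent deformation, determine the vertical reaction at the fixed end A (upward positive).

R_A = 82.84 kN

Take the reaction at B as the redundant and release it; the primary structure is a cantilever fixed at A.
Deflection at B on the released cantilever, summing each load's contribution:
  point load 98 at a = 0.84: Pa²(3L − a)/(6EI) = 223.7/EI
  clockwise couple 95.9 at a = 2.53: M₀a(2L − a)/(2EI) = 1331/EI
  δ_0 = 1555/EI
Tip deflection under a unit load at B: L³/(3EI) = 102.5/EI.
Compatibility at B: δ_0 − R_B·δ_{BB} = 0, so R_B = 1555/102.5 = 15.16 kN.
Vertical equilibrium: R_A = ΣP − R_B = 98 − 15.16 = 82.84 kN.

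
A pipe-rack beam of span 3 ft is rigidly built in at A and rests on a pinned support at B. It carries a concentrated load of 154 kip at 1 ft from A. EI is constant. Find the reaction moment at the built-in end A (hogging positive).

M_A = 85.56 kip·ft

Release the roller at B. Primary structure: cantilever fixed at A.
Free-end deflection of the primary structure under the applied loading (downward +):
  point load 154 at a = 1: Pa²(3L − a)/(6EI) = 205.3/EI
Tip deflection under a unit load at B: L³/(3EI) = 9/EI.
Compatibility at B: δ_0 − R_B·δ_{BB} = 0, so R_B = 205.3/9 = 22.81 kip.
Moment equilibrium about A: M_A = Σ(load moments about A) − R_B·L = 154 − 22.81×3 = 85.56 kip·ft.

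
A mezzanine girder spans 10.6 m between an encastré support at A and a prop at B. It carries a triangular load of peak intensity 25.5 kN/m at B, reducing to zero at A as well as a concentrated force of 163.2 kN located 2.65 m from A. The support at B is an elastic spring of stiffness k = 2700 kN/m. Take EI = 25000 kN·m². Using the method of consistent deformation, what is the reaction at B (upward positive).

Choose R_B as the redundant. The primary structure is the cantilever fixed at A.
Free-end deflection of the primary structure under the applied loading (downward +):
  triangular load, peak 25.5 at the free end: 11w₀L⁴/(120EI) = 29510/EI
  point load 163.2 at a = 2.65: Pa²(3L − a)/(6EI) = 5568/EI
  δ_0 = 35078/EI
Flexibility coefficient — unit upward force at B: δ_{BB} = L³/(3EI) = 397/EI.
With EI = 25000 kN·m²: δ_0 = 1.4031 m and δ_{BB} = 0.01588 m/kN.
Compatibility — the spring shortens by R_B/k under the reaction it provides: δ_0 − R_B·δ_{BB} = R_B/k. With 1/k = 0.00037 m/kN, R_B = δ_0 / (δ_{BB} + 1/k) = 1.4031 / (0.01588 + 0.00037) = 86.34 kN.

R_B = 86.34 kN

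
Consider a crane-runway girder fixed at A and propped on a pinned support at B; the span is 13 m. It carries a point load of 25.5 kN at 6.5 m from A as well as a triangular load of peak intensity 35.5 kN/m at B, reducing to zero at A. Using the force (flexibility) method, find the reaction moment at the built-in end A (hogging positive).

M_A = 412.1 kN·m

Release the roller at B. Primary structure: cantilever fixed at A.
Primary-structure tip deflection at B by superposition:
  point load 25.5 at a = 6.5: Pa²(3L − a)/(6EI) = 5836/EI
  triangular load, peak 35.5 at the free end: 11w₀L⁴/(120EI) = 92942/EI
  δ_0 = 98778/EI
Tip deflection under a unit load at B: L³/(3EI) = 732.3/EI.
The prop prevents deflection at B: R_B = δ_0/δ_{BB} = 98778/732.3 = 134.9 kN.
Moment equilibrium about A: M_A = Σ(load moments about A) − R_B·L = 2166 − 134.9×13 = 412.1 kN·m.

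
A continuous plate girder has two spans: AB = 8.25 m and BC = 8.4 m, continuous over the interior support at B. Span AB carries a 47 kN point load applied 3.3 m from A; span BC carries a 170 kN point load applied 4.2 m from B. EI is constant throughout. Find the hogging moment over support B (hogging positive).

M_B = 167.4 kN·m

Insert a hinge at B; M_B is the redundant, and each span becomes simply supported.
End slopes at the hinge B, treating each span as simply supported:
  span AB: point load 47 at a = 3.3: Pab(L + a)/(6LEI) = 179.1/EI
  span BC: point load 170 at a = 4.2: Pab(L + b)/(6LEI) = 749.7/EI
  relative rotation θ_0 = (179.1 + 749.7)/EI = 928.8/EI
A unit hogging moment at B produces rotation L₁/(3EI) + L₂/(3EI) = 5.55/EI.
Compatibility: M_B·(L₁+L₂)/(3EI) = θ_0, giving M_B = 167.4 kN·m (hogging).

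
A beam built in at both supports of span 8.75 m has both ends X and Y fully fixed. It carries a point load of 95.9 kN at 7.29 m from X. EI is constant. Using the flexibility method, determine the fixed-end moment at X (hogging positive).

M_X = 19.46 kN·m

Take the two fixed-end moments M_X, M_Y as redundants; the released structure is the simple span XY.
End rotations of the released simple span under the applied load (×1/EI):
  at X: point load 95.9 at a = 7.29: Pab(L + b)/(6LEI) = 198.5/EI
  at Y: point load 95.9 at a = 7.29: Pab(L + a)/(6LEI) = 311.8/EI
  θ_X0 = 198.5/EI,  θ_Y0 = 311.8/EI
Flexibility coefficients: a unit moment at one end gives L/(3EI) there and L/(6EI) at the far end, so f₁₁ = f₂₂ = 2.917/EI and f₁₂ = f₂₁ = 1.458/EI.
Compatibility — zero rotation at each built-in end:
  2.917 M_X + 1.458 M_Y = 198.5
  1.458 M_X + 2.917 M_Y = 311.8
Solving the pair gives M_X = 19.46 kN·m and M_Y = 97.19 kN·m (hogging).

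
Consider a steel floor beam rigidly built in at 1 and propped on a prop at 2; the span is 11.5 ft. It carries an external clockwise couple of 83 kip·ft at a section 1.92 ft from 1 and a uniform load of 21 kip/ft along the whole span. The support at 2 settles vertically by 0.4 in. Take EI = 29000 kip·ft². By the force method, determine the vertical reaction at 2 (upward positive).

Remove the prop at 2; the released (primary) structure is a cantilever built in at 1.
Primary-structure tip deflection at 2 by superposition:
  clockwise couple 83 at a = 1.92: M₀a(2L − a)/(2EI) = 1680/EI
  UDL 21: wL⁴/(8EI) = 45911/EI
  δ_0 = 47591/EI
Flexibility coefficient — unit upward force at 2: δ_{22} = L³/(3EI) = 507/EI.
With EI = 29000 kip·ft²: δ_0 = 1.6411 ft and δ_{22} = 0.017481 ft/kip.
Compatibility — the beam at 2 must follow the support down by 0.03333 ft: δ_0 − R_2·δ_{22} = 0.03333, so R_2 = (1.6411 − 0.03333)/0.017481 = 91.97 kip.

R_2 = 91.97 kip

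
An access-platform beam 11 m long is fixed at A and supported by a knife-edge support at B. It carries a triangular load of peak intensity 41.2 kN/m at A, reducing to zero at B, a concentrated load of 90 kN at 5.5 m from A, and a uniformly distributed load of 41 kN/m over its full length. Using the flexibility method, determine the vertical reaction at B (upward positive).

Release the roller at B. Primary structure: cantilever fixed at A.
Free-end deflection of the primary structure under the applied loading (downward +):
  triangular load, peak 41.2 at the fixed end: w₀L⁴/(30EI) = 20107/EI
  point load 90 at a = 5.5: Pa²(3L − a)/(6EI) = 12478/EI
  UDL 41: wL⁴/(8EI) = 75035/EI
  δ_0 = 107620/EI
Flexibility coefficient — unit upward force at B: δ_{BB} = L³/(3EI) = 443.7/EI.
Compatibility at B: δ_0 − R_B·δ_{BB} = 0, so R_B = 107620/443.7 = 242.6 kN.

R_B = 242.6 kN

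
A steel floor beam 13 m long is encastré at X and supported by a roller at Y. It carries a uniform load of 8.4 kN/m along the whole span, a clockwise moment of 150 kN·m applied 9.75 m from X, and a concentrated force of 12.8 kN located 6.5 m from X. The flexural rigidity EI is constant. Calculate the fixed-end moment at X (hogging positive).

Remove the prop at Y; the released (primary) structure is a cantilever built in at X.
Deflection at Y on the released cantilever, summing each load's contribution:
  UDL 8.4: wL⁴/(8EI) = 29989/EI
  clockwise couple 150 at a = 9.75: M₀a(2L − a)/(2EI) = 11883/EI
  point load 12.8 at a = 6.5: Pa²(3L − a)/(6EI) = 2929/EI
  δ_0 = 44801/EI
Flexibility coefficient — unit upward force at Y: δ_{YY} = L³/(3EI) = 732.3/EI.
The prop prevents deflection at Y: R_Y = δ_0/δ_{YY} = 44801/732.3 = 61.18 kN.
Moment equilibrium about X: M_X = Σ(load moments about X) − R_Y·L = 943 − 61.18×13 = 147.7 kN·m.

M_X = 147.7 kN·m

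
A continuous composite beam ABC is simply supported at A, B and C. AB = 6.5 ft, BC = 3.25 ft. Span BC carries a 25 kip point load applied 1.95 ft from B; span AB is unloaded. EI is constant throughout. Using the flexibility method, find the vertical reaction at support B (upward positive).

R_B = 12.1 kip

Take M_B as the redundant. Released structure: two simple spans AB and BC with a hinge at B.
Discontinuity in slope at B on the released structure — sum the simple-span end rotations:
  span BC: point load 25 at a = 1.95: Pab(L + b)/(6LEI) = 14.79/EI
  relative rotation θ_0 = (0 + 14.79)/EI = 14.79/EI
A unit hogging moment at B produces rotation L₁/(3EI) + L₂/(3EI) = 3.25/EI.
Slope continuity at B: θ_0 = M_B·3.25/EI, so M_B = 14.79/3.25 = 4.55 kip·ft (hogging).
Span AB, ΣM about A with M_B applied at B: R_B^{AB}·6.5 = 0 + 4.55, so R_B^{AB} = 0.7 kip and R_A = 0 − 0.7 = -0.7 kip.
Span BC, ΣM about C: R_B^{BC}·3.25 = 32.5 + 4.55, so R_B^{BC} = 11.4 kip and R_C = 25 − 11.4 = 13.6 kip.
R_B = 0.7 + 11.4 = 12.1 kip.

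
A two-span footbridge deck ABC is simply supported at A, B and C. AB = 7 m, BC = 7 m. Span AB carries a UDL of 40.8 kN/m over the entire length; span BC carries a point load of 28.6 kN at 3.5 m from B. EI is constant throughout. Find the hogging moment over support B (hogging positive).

M_B = 143.7 kN·m

Insert a hinge at B; M_B is the redundant, and each span becomes simply supported.
Discontinuity in slope at B on the released structure — sum the simple-span end rotations:
  span AB: UDL 40.8: wL³/(24EI) = 583.1/EI
  span BC: point load 28.6 at a = 3.5: Pab(L + b)/(6LEI) = 87.59/EI
  relative rotation θ_0 = (583.1 + 87.59)/EI = 670.7/EI
A unit hogging moment at B produces rotation L₁/(3EI) + L₂/(3EI) = 4.667/EI.
Compatibility: M_B·(L₁+L₂)/(3EI) = θ_0, giving M_B = 143.7 kN·m (hogging).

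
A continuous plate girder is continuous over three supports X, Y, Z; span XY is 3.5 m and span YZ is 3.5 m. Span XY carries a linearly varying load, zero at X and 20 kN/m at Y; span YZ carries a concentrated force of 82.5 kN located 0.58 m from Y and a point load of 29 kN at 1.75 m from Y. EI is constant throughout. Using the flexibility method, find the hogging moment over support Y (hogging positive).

Take M_Y as the redundant. Released structure: two simple spans XY and YZ with a hinge at Y.
Rotations at Y on the released spans (each span's end-slope, ×1/EI):
  span XY: triangular load, peak 20: w₀L³/(45EI) = 19.06/EI
  span YZ: point load 82.5 at a = 0.58: Pab(L + b)/(6LEI) = 42.72/EI
  span YZ: point load 29 at a = 1.75: Pab(L + b)/(6LEI) = 22.2/EI
  relative rotation θ_0 = (19.06 + 64.92)/EI = 83.97/EI
A unit hogging moment at Y produces rotation L₁/(3EI) + L₂/(3EI) = 2.333/EI.
Compatibility: M_Y·(L₁+L₂)/(3EI) = θ_0, giving M_Y = 35.99 kN·m (hogging).

M_Y = 35.99 kN·m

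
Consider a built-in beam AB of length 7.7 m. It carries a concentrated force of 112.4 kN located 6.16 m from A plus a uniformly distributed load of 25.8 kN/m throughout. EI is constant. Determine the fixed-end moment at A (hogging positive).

Take the two fixed-end moments M_A, M_B as redundants; the released structure is the simple span AB.
End rotations of the released simple span under the applied load (×1/EI):
  at A: point load 112.4 at a = 6.16: Pab(L + b)/(6LEI) = 213.3/EI
  at B: point load 112.4 at a = 6.16: Pab(L + a)/(6LEI) = 319.9/EI
  at A: UDL 25.8: wL³/(24EI) = 490.8/EI
  at B: UDL 25.8: wL³/(24EI) = 490.8/EI
  θ_A0 = 704/EI,  θ_B0 = 810.7/EI
Flexibility coefficients: a unit moment at one end gives L/(3EI) there and L/(6EI) at the far end, so f₁₁ = f₂₂ = 2.567/EI and f₁₂ = f₂₁ = 1.283/EI.
Compatibility — zero rotation at each built-in end:
  2.567 M_A + 1.283 M_B = 704
  1.283 M_A + 2.567 M_B = 810.7
Solving the pair gives M_A = 155.2 kN·m and M_B = 238.3 kN·m (hogging).

M_A = 155.2 kN·m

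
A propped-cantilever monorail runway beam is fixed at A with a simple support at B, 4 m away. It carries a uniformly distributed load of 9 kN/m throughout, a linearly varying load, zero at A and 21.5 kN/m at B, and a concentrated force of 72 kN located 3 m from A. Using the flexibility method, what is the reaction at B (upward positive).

R_B = 82.71 kN

Release the roller at B. Primary structure: cantilever fixed at A.
Downward deflection at the released point B due to the loads:
  UDL 9: wL⁴/(8EI) = 288/EI
  triangular load, peak 21.5 at the free end: 11w₀L⁴/(120EI) = 504.5/EI
  point load 72 at a = 3: Pa²(3L − a)/(6EI) = 972/EI
  δ_0 = 1765/EI
Tip deflection under a unit load at B: L³/(3EI) = 21.33/EI.
Compatibility at B: δ_0 − R_B·δ_{BB} = 0, so R_B = 1765/21.33 = 82.71 kN.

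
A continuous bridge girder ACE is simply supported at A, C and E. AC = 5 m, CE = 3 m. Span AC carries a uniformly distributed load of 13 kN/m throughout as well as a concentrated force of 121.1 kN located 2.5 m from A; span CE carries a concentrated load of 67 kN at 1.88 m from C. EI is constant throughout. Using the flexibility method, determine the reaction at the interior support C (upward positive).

R_C = 175.9 kN

Take M_C as the redundant. Released structure: two simple spans AC and CE with a hinge at C.
Rotations at C on the released spans (each span's end-slope, ×1/EI):
  span AC: UDL 13: wL³/(24EI) = 67.71/EI
  span AC: point load 121.1 at a = 2.5: Pab(L + a)/(6LEI) = 189.2/EI
  span CE: point load 67 at a = 1.88: Pab(L + b)/(6LEI) = 32.29/EI
  relative rotation θ_0 = (256.9 + 32.29)/EI = 289.2/EI
A unit hogging moment at C produces rotation L₁/(3EI) + L₂/(3EI) = 2.667/EI.
Compatibility: M_C·(L₁+L₂)/(3EI) = θ_0, giving M_C = 108.5 kN·m (hogging).
Span AC, ΣM about A with M_C applied at C: R_C^{AC}·5 = 465.2 + 108.5, so R_C^{AC} = 114.7 kN and R_A = 186.1 − 114.7 = 71.36 kN.
Span CE, ΣM about E: R_C^{CE}·3 = 75.04 + 108.5, so R_C^{CE} = 61.17 kN and R_E = 67 − 61.17 = 5.834 kN.
R_C = 114.7 + 61.17 = 175.9 kN.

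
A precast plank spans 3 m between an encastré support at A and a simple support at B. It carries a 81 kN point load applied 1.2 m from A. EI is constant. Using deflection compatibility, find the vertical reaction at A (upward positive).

R_A = 64.15 kN

Choose R_B as the redundant. The primary structure is the cantilever fixed at A.
Downward deflection at the released point B due to the loads:
  point load 81 at a = 1.2: Pa²(3L − a)/(6EI) = 151.6/EI
Tip deflection under a unit load at B: L³/(3EI) = 9/EI.
The prop prevents deflection at B: R_B = δ_0/δ_{BB} = 151.6/9 = 16.85 kN.
Vertical equilibrium: R_A = ΣP − R_B = 81 − 16.85 = 64.15 kN.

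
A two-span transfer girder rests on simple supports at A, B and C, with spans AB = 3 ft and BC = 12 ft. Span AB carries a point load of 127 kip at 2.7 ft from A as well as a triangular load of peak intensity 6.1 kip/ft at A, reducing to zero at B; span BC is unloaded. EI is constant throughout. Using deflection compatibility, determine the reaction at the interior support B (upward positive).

R_B = 120.3 kip

Insert a hinge at B; M_B is the redundant, and each span becomes simply supported.
End slopes at the hinge B, treating each span as simply supported:
  span AB: point load 127 at a = 2.7: Pab(L + a)/(6LEI) = 32.58/EI
  span AB: triangular load, peak 6.1: 7w₀L³/(360EI) = 3.203/EI
  relative rotation θ_0 = (35.78 + 0)/EI = 35.78/EI
A unit hogging moment at B produces rotation L₁/(3EI) + L₂/(3EI) = 5/EI.
Compatibility: M_B·(L₁+L₂)/(3EI) = θ_0, giving M_B = 7.156 kip·ft (hogging).
Span AB, ΣM about A with M_B applied at B: R_B^{AB}·3 = 352.1 + 7.156, so R_B^{AB} = 119.7 kip and R_A = 136.2 − 119.7 = 16.41 kip.
Span BC, ΣM about C: R_B^{BC}·12 = 0 + 7.156, so R_B^{BC} = 0.5963 kip and R_C = 0 − 0.5963 = -0.5963 kip.
R_B = 119.7 + 0.5963 = 120.3 kip.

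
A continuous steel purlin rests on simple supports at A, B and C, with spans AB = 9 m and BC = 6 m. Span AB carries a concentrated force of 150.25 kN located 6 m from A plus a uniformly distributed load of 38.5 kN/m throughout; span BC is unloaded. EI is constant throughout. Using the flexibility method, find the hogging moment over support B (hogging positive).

Release continuity at B by inserting a hinge; the redundant is the internal moment M_B. The primary structure is two simply-supported spans AB and BC.
Rotations at B on the released spans (each span's end-slope, ×1/EI):
  span AB: point load 150.25 at a = 6: Pab(L + a)/(6LEI) = 751.2/EI
  span AB: UDL 38.5: wL³/(24EI) = 1169/EI
  relative rotation θ_0 = (1921 + 0)/EI = 1921/EI
A unit hogging moment at B produces rotation L₁/(3EI) + L₂/(3EI) = 5/EI.
Slope continuity at B: θ_0 = M_B·5/EI, so M_B = 1921/5 = 384.1 kN·m (hogging).

M_B = 384.1 kN·m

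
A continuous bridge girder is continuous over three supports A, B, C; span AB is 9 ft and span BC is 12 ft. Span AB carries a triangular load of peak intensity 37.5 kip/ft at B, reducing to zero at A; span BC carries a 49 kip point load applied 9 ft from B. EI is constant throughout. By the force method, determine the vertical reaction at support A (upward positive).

Insert a hinge at B; M_B is the redundant, and each span becomes simply supported.
Rotations at B on the released spans (each span's end-slope, ×1/EI):
  span AB: triangular load, peak 37.5: w₀L³/(45EI) = 607.5/EI
  span BC: point load 49 at a = 9: Pab(L + b)/(6LEI) = 275.6/EI
  relative rotation θ_0 = (607.5 + 275.6)/EI = 883.1/EI
A unit hogging moment at B produces rotation L₁/(3EI) + L₂/(3EI) = 7/EI.
Compatibility: M_B·(L₁+L₂)/(3EI) = θ_0, giving M_B = 126.2 kip·ft (hogging).
Span AB, ΣM about A with M_B applied at B: R_B^{AB}·9 = 1012 + 126.2, so R_B^{AB} = 126.5 kip and R_A = 168.8 − 126.5 = 42.23 kip.

R_A = 42.23 kip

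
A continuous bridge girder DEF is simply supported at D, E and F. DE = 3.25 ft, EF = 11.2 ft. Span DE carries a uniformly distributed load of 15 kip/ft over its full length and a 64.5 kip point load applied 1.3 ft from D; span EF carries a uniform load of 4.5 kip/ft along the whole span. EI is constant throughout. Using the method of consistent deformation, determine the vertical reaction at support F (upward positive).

Take M_E as the redundant. Released structure: two simple spans DE and EF with a hinge at E.
Rotations at E on the released spans (each span's end-slope, ×1/EI):
  span DE: UDL 15: wL³/(24EI) = 21.46/EI
  span DE: point load 64.5 at a = 1.3: Pab(L + a)/(6LEI) = 38.15/EI
  span EF: UDL 4.5: wL³/(24EI) = 263.4/EI
  relative rotation θ_0 = (59.61 + 263.4)/EI = 323/EI
A unit hogging moment at E produces rotation L₁/(3EI) + L₂/(3EI) = 4.817/EI.
Slope continuity at E: θ_0 = M_E·4.817/EI, so M_E = 323/4.817 = 67.07 kip·ft (hogging).
Span EF, ΣM about F: R_E^{EF}·11.2 = 282.2 + 67.07, so R_E^{EF} = 31.19 kip and R_F = 50.4 − 31.19 = 19.21 kip.

R_F = 19.21 kip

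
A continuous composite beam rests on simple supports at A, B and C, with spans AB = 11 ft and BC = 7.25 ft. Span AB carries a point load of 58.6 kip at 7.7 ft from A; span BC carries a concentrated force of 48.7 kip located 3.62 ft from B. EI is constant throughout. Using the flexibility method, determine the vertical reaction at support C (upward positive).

Take M_B as the redundant. Released structure: two simple spans AB and BC with a hinge at B.
End slopes at the hinge B, treating each span as simply supported:
  span AB: point load 58.6 at a = 7.7: Pab(L + a)/(6LEI) = 421.9/EI
  span BC: point load 48.7 at a = 3.62: Pab(L + b)/(6LEI) = 160.1/EI
  relative rotation θ_0 = (421.9 + 160.1)/EI = 582/EI
A unit hogging moment at B produces rotation L₁/(3EI) + L₂/(3EI) = 6.083/EI.
Slope continuity at B: θ_0 = M_B·6.083/EI, so M_B = 582/6.083 = 95.66 kip·ft (hogging).
Span BC, ΣM about C: R_B^{BC}·7.25 = 176.8 + 95.66, so R_B^{BC} = 37.58 kip and R_C = 48.7 − 37.58 = 11.12 kip.

R_C = 11.12 kip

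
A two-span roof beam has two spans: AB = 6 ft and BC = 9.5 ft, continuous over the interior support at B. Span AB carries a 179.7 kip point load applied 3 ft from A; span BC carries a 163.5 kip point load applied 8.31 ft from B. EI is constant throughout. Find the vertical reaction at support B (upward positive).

Insert a hinge at B; M_B is the redundant, and each span becomes simply supported.
End slopes at the hinge B, treating each span as simply supported:
  span AB: point load 179.7 at a = 3: Pab(L + a)/(6LEI) = 404.3/EI
  span BC: point load 163.5 at a = 8.31: Pab(L + b)/(6LEI) = 303.2/EI
  relative rotation θ_0 = (404.3 + 303.2)/EI = 707.6/EI
A unit hogging moment at B produces rotation L₁/(3EI) + L₂/(3EI) = 5.167/EI.
Slope continuity at B: θ_0 = M_B·5.167/EI, so M_B = 707.6/5.167 = 136.9 kip·ft (hogging).
Span AB, ΣM about A with M_B applied at B: R_B^{AB}·6 = 539.1 + 136.9, so R_B^{AB} = 112.7 kip and R_A = 179.7 − 112.7 = 67.03 kip.
Span BC, ΣM about C: R_B^{BC}·9.5 = 194.6 + 136.9, so R_B^{BC} = 34.9 kip and R_C = 163.5 − 34.9 = 128.6 kip.
R_B = 112.7 + 34.9 = 147.6 kip.

R_B = 147.6 kip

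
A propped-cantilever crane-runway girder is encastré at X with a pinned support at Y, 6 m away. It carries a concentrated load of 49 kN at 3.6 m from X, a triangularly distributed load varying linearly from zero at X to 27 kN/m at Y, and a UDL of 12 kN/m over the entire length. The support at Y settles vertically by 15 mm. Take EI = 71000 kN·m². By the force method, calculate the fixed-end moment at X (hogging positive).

Choose R_Y as the redundant. The primary structure is the cantilever fixed at X.
Primary-structure tip deflection at Y by superposition:
  point load 49 at a = 3.6: Pa²(3L − a)/(6EI) = 1524/EI
  triangular load, peak 27 at the free end: 11w₀L⁴/(120EI) = 3208/EI
  UDL 12: wL⁴/(8EI) = 1944/EI
  δ_0 = 6676/EI
Tip deflection under a unit load at Y: L³/(3EI) = 72/EI.
With EI = 71000 kN·m²: δ_0 = 0.094024 m and δ_{YY} = 0.001014 m/kN.
Compatibility — the beam at Y must follow the support down by 0.015 m: δ_0 − R_Y·δ_{YY} = 0.015, so R_Y = (0.094024 − 0.015)/0.001014 = 77.93 kN.
Moment equilibrium about X: M_X = Σ(load moments about X) − R_Y·L = 716.4 − 77.93×6 = 248.8 kN·m.

M_X = 248.8 kN·m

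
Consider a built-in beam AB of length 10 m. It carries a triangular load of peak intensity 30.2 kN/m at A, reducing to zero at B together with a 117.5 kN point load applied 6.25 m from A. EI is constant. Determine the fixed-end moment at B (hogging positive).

Take the two fixed-end moments M_A, M_B as redundants; the released structure is the simple span AB.
End rotations of the released simple span under the applied load (×1/EI):
  at A: triangular load, peak 30.2: w₀L³/(45EI) = 671.1/EI
  at B: triangular load, peak 30.2: 7w₀L³/(360EI) = 587.2/EI
  at A: point load 117.5 at a = 6.25: Pab(L + b)/(6LEI) = 631.1/EI
  at B: point load 117.5 at a = 6.25: Pab(L + a)/(6LEI) = 745.8/EI
  θ_A0 = 1302/EI,  θ_B0 = 1333/EI
Flexibility coefficients: a unit moment at one end gives L/(3EI) there and L/(6EI) at the far end, so f₁₁ = f₂₂ = 3.333/EI and f₁₂ = f₂₁ = 1.667/EI.
Compatibility — zero rotation at each built-in end:
  3.333 M_A + 1.667 M_B = 1302
  1.667 M_A + 3.333 M_B = 1333
Solving the pair gives M_A = 254.3 kN·m and M_B = 272.8 kN·m (hogging).

M_B = 272.8 kN·m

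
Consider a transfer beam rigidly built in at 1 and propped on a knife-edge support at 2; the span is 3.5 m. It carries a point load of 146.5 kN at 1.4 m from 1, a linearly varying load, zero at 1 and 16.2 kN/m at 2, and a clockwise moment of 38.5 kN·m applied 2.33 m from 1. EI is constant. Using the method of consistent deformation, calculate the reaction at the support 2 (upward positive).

Take the reaction at 2 as the redundant and release it; the primary structure is a cantilever fixed at 1.
Primary-structure tip deflection at 2 by superposition:
  point load 146.5 at a = 1.4: Pa²(3L − a)/(6EI) = 435.5/EI
  triangular load, peak 16.2 at the free end: 11w₀L⁴/(120EI) = 222.8/EI
  clockwise couple 38.5 at a = 2.33: M₀a(2L − a)/(2EI) = 209.5/EI
  δ_0 = 867.8/EI
Flexibility coefficient — unit upward force at 2: δ_{22} = L³/(3EI) = 14.29/EI.
The prop prevents deflection at 2: R_2 = δ_0/δ_{22} = 867.8/14.29 = 60.72 kN.

R_2 = 60.72 kN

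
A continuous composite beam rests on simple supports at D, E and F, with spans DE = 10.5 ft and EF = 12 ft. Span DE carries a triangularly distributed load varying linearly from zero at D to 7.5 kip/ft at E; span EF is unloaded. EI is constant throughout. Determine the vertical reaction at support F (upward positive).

Insert a hinge at E; M_E is the redundant, and each span becomes simply supported.
End slopes at the hinge E, treating each span as simply supported:
  span DE: triangular load, peak 7.5: w₀L³/(45EI) = 192.9/EI
  relative rotation θ_0 = (192.9 + 0)/EI = 192.9/EI
A unit hogging moment at E produces rotation L₁/(3EI) + L₂/(3EI) = 7.5/EI.
Slope continuity at E: θ_0 = M_E·7.5/EI, so M_E = 192.9/7.5 = 25.73 kip·ft (hogging).
Span EF, ΣM about F: R_E^{EF}·12 = 0 + 25.73, so R_E^{EF} = 2.144 kip and R_F = 0 − 2.144 = -2.144 kip.

R_F = -2.144 kip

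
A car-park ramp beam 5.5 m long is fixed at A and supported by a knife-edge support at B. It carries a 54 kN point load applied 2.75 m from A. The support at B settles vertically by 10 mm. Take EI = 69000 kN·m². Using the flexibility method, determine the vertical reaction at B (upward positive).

Choose R_B as the redundant. The primary structure is the cantilever fixed at A.
Deflection at B on the released cantilever, summing each load's contribution:
  point load 54 at a = 2.75: Pa²(3L − a)/(6EI) = 935.9/EI
Tip deflection under a unit load at B: L³/(3EI) = 55.46/EI.
With EI = 69000 kN·m²: δ_0 = 0.013563 m and δ_{BB} = 0.000804 m/kN.
Compatibility — the beam at B must follow the support down by 0.01 m: δ_0 − R_B·δ_{BB} = 0.01, so R_B = (0.013563 − 0.01)/0.000804 = 4.433 kN.

R_B = 4.433 kN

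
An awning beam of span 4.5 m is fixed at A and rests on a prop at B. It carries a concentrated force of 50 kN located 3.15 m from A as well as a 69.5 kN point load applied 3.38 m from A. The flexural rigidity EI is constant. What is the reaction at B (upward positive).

Release the roller at B. Primary structure: cantilever fixed at A.
Primary-structure tip deflection at B by superposition:
  point load 50 at a = 3.15: Pa²(3L − a)/(6EI) = 855.8/EI
  point load 69.5 at a = 3.38: Pa²(3L − a)/(6EI) = 1339/EI
  δ_0 = 2195/EI
Tip deflection under a unit load at B: L³/(3EI) = 30.38/EI.
The prop prevents deflection at B: R_B = δ_0/δ_{BB} = 2195/30.38 = 72.26 kN.

R_B = 72.26 kN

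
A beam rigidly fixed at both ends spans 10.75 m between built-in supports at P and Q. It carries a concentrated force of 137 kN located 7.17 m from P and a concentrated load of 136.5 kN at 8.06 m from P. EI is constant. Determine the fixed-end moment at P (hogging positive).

Take the two fixed-end moments M_P, M_Q as redundants; the released structure is the simple span PQ.
Simple-span end rotations at P and Q under the given loads:
  at P: point load 137 at a = 7.17: Pab(L + b)/(6LEI) = 781.3/EI
  at Q: point load 137 at a = 7.17: Pab(L + a)/(6LEI) = 977/EI
  at P: point load 136.5 at a = 8.06: Pab(L + b)/(6LEI) = 616.7/EI
  at Q: point load 136.5 at a = 8.06: Pab(L + a)/(6LEI) = 863.1/EI
  θ_P0 = 1398/EI,  θ_Q0 = 1840/EI
Flexibility coefficients: a unit moment at one end gives L/(3EI) there and L/(6EI) at the far end, so f₁₁ = f₂₂ = 3.583/EI and f₁₂ = f₂₁ = 1.792/EI.
Compatibility — zero rotation at each built-in end:
  3.583 M_P + 1.792 M_Q = 1398
  1.792 M_P + 3.583 M_Q = 1840
Solving the pair gives M_P = 177.8 kN·m and M_Q = 424.6 kN·m (hogging).

M_P = 177.8 kN·m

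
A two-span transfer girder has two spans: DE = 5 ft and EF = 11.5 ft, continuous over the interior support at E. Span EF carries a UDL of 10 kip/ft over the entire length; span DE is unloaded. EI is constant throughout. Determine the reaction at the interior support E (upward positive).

R_E = 90.56 kip

Release continuity at E by inserting a hinge; the redundant is the internal moment M_E. The primary structure is two simply-supported spans DE and EF.
End slopes at the hinge E, treating each span as simply supported:
  span EF: UDL 10: wL³/(24EI) = 633.7/EI
  relative rotation θ_0 = (0 + 633.7)/EI = 633.7/EI
A unit hogging moment at E produces rotation L₁/(3EI) + L₂/(3EI) = 5.5/EI.
Slope continuity at E: θ_0 = M_E·5.5/EI, so M_E = 633.7/5.5 = 115.2 kip·ft (hogging).
Span DE, ΣM about D with M_E applied at E: R_E^{DE}·5 = 0 + 115.2, so R_E^{DE} = 23.04 kip and R_D = 0 − 23.04 = -23.04 kip.
Span EF, ΣM about F: R_E^{EF}·11.5 = 661.2 + 115.2, so R_E^{EF} = 67.52 kip and R_F = 115 − 67.52 = 47.48 kip.
R_E = 23.04 + 67.52 = 90.56 kip.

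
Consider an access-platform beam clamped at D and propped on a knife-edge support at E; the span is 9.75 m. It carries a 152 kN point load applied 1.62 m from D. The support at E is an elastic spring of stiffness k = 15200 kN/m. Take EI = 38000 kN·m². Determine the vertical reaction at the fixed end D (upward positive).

R_D = 146.1 kN

Remove the prop at E; the released (primary) structure is a cantilever built in at D.
Primary-structure tip deflection at E by superposition:
  point load 152 at a = 1.62: Pa²(3L − a)/(6EI) = 1837/EI
Flexibility coefficient — unit upward force at E: δ_{EE} = L³/(3EI) = 309/EI.
With EI = 38000 kN·m²: δ_0 = 0.048341 m and δ_{EE} = 0.00813 m/kN.
Compatibility — the spring shortens by R_E/k under the reaction it provides: δ_0 − R_E·δ_{EE} = R_E/k. With 1/k = 0.000066 m/kN, R_E = δ_0 / (δ_{EE} + 1/k) = 0.048341 / (0.00813 + 0.000066) = 5.898 kN.
Vertical equilibrium: R_D = ΣP − R_E = 152 − 5.898 = 146.1 kN.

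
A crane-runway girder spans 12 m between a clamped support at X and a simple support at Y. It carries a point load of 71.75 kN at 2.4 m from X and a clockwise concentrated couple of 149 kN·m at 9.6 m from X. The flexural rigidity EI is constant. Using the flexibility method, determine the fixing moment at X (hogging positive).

Remove the prop at Y; the released (primary) structure is a cantilever built in at X.
Primary-structure tip deflection at Y by superposition:
  point load 71.75 at a = 2.4: Pa²(3L − a)/(6EI) = 2314/EI
  clockwise couple 149 at a = 9.6: M₀a(2L − a)/(2EI) = 10299/EI
  δ_0 = 12613/EI
Flexibility coefficient — unit upward force at Y: δ_{YY} = L³/(3EI) = 576/EI.
The prop prevents deflection at Y: R_Y = δ_0/δ_{YY} = 12613/576 = 21.9 kN.
Moment equilibrium about X: M_X = Σ(load moments about X) − R_Y·L = 321.2 − 21.9×12 = 58.42 kN·m.

M_X = 58.42 kN·m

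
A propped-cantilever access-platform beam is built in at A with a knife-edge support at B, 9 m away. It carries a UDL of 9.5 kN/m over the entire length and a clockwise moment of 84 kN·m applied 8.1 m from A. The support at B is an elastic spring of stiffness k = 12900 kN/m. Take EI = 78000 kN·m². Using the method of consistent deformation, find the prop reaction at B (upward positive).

R_B = 44.81 kN

Remove the prop at B; the released (primary) structure is a cantilever built in at A.
Primary-structure tip deflection at B by superposition:
  UDL 9.5: wL⁴/(8EI) = 7791/EI
  clockwise couple 84 at a = 8.1: M₀a(2L − a)/(2EI) = 3368/EI
  δ_0 = 11159/EI
Tip deflection under a unit load at B: L³/(3EI) = 243/EI.
With EI = 78000 kN·m²: δ_0 = 0.14307 m and δ_{BB} = 0.003115 m/kN.
Compatibility — the spring shortens by R_B/k under the reaction it provides: δ_0 − R_B·δ_{BB} = R_B/k. With 1/k = 0.000078 m/kN, R_B = δ_0 / (δ_{BB} + 1/k) = 0.14307 / (0.003115 + 0.000078) = 44.81 kN.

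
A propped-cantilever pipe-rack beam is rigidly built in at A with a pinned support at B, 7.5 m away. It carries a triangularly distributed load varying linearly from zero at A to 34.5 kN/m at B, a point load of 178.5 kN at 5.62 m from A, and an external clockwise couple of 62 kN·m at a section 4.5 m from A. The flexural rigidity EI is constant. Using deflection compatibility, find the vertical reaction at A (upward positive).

Take the reaction at B as the redundant and release it; the primary structure is a cantilever fixed at A.
Free-end deflection of the primary structure under the applied loading (downward +):
  triangular load, peak 34.5 at the free end: 11w₀L⁴/(120EI) = 10006/EI
  point load 178.5 at a = 5.62: Pa²(3L − a)/(6EI) = 15861/EI
  clockwise couple 62 at a = 4.5: M₀a(2L − a)/(2EI) = 1465/EI
  δ_0 = 27332/EI
Flexibility coefficient — unit upward force at B: δ_{BB} = L³/(3EI) = 140.6/EI.
The prop prevents deflection at B: R_B = δ_0/δ_{BB} = 27332/140.6 = 194.4 kN.
Vertical equilibrium: R_A = ΣP − R_B = 307.9 − 194.4 = 113.5 kN.

R_A = 113.5 kN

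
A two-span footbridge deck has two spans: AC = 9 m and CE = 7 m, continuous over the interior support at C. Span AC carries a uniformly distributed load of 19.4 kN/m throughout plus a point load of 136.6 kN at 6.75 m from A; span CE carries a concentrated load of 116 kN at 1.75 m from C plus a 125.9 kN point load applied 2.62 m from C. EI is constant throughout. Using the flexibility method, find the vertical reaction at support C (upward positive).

Release continuity at C by inserting a hinge; the redundant is the internal moment M_C. The primary structure is two simply-supported spans AC and CE.
Rotations at C on the released spans (each span's end-slope, ×1/EI):
  span AC: UDL 19.4: wL³/(24EI) = 589.3/EI
  span AC: point load 136.6 at a = 6.75: Pab(L + a)/(6LEI) = 605.1/EI
  span CE: point load 116 at a = 1.75: Pab(L + b)/(6LEI) = 310.8/EI
  span CE: point load 125.9 at a = 2.62: Pab(L + b)/(6LEI) = 391.5/EI
  relative rotation θ_0 = (1194 + 702.3)/EI = 1897/EI
A unit hogging moment at C produces rotation L₁/(3EI) + L₂/(3EI) = 5.333/EI.
Slope continuity at C: θ_0 = M_C·5.333/EI, so M_C = 1897/5.333 = 355.6 kN·m (hogging).
Span AC, ΣM about A with M_C applied at C: R_C^{AC}·9 = 1708 + 355.6, so R_C^{AC} = 229.3 kN and R_A = 311.2 − 229.3 = 81.94 kN.
Span CE, ΣM about E: R_C^{CE}·7 = 1160 + 355.6, so R_C^{CE} = 216.6 kN and R_E = 241.9 − 216.6 = 25.32 kN.
R_C = 229.3 + 216.6 = 445.8 kN.

R_C = 445.8 kN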